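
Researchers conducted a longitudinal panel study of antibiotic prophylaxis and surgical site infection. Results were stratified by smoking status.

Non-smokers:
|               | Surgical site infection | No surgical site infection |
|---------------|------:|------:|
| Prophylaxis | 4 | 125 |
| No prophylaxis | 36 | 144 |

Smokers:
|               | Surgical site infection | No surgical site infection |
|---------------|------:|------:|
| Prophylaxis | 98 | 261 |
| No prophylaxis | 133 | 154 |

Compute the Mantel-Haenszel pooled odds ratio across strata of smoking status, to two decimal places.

0.37

OR_MH = Σ(aᵢdᵢ/nᵢ) / Σ(bᵢcᵢ/nᵢ), where nᵢ is the stratum total.
Stratum 1 (Non-smokers): n = 309; a·d/n = 4·144/309 = 1.8641; b·c/n = 125·36/309 = 14.5631
Stratum 2 (Smokers): n = 646; a·d/n = 98·154/646 = 23.3622; b·c/n = 261·133/646 = 53.7353
OR_MH = (1.8641 + 23.3622) / (14.5631 + 53.7353) = 25.2263 / 68.2984 = 0.36935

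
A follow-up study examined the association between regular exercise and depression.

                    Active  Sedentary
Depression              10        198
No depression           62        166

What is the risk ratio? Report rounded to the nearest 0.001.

Reading the table with exposure as columns: a = 10 (Active, case), b = 62 (Active, non-case), c = 198 (Sedentary, case), d = 166.
Risk in exposed = 10/72 = 0.13889; risk in unexposed = 198/364 = 0.54396.
RR = 0.13889 / 0.54396 = 0.25533
The risk is 74% lower among the exposed than among the unexposed.

0.255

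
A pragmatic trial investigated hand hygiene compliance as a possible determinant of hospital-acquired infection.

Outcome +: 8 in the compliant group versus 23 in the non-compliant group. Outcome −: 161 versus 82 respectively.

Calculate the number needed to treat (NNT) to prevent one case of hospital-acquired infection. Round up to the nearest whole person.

Risk in treated group = 8/169 = 0.04734; risk in control = 23/105 = 0.21905.
Absolute risk reduction = 0.21905 − 0.04734 = 0.17171
NNT = 1 / ARR = 1 / 0.17171 = 5.824 → round up → 6

6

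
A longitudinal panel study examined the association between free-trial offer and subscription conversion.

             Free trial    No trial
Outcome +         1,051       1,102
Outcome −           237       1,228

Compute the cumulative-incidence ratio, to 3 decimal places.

1.725

Reading the table with exposure as columns: a = 1051 (Free trial, case), b = 237 (Free trial, non-case), c = 1102 (No trial, case), d = 1228.
Risk in exposed = 1051/1288 = 0.81599; risk in unexposed = 1102/2330 = 0.47296.
RR = 0.81599 / 0.47296 = 1.72529
The risk among the exposed is 1.73 times that among the unexposed.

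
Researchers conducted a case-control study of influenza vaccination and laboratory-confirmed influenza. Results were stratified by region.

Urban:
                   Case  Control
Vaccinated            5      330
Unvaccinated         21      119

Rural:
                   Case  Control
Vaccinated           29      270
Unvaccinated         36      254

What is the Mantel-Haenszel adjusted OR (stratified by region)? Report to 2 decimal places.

OR_MH = Σ(aᵢdᵢ/nᵢ) / Σ(bᵢcᵢ/nᵢ), where nᵢ is the stratum total.
Stratum 1 (Urban): n = 475; a·d/n = 5·119/475 = 1.2526; b·c/n = 330·21/475 = 14.5895
Stratum 2 (Rural): n = 589; a·d/n = 29·254/589 = 12.5059; b·c/n = 270·36/589 = 16.5025
OR_MH = (1.2526 + 12.5059) / (14.5895 + 16.5025) = 13.7586 / 31.0920 = 0.44251

0.44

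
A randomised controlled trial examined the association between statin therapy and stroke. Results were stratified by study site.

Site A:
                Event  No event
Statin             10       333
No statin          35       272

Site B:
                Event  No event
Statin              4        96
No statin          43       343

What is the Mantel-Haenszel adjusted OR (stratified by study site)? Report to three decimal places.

OR_MH = Σ(aᵢdᵢ/nᵢ) / Σ(bᵢcᵢ/nᵢ), where nᵢ is the stratum total.
Stratum 1 (Site A): n = 650; a·d/n = 10·272/650 = 4.1846; b·c/n = 333·35/650 = 17.9308
Stratum 2 (Site B): n = 486; a·d/n = 4·343/486 = 2.8230; b·c/n = 96·43/486 = 8.4938
OR_MH = (4.1846 + 2.8230) / (17.9308 + 8.4938) = 7.0077 / 26.4246 = 0.26519

0.265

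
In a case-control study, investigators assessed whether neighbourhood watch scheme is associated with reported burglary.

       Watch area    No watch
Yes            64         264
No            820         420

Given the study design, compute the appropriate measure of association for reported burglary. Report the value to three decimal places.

Reading the table with exposure as columns: a = 64 (Watch area, case), b = 820 (Watch area, non-case), c = 264 (No watch, case), d = 420.
This is a case-control study: participants were sampled on outcome status, so risks in the source population cannot be estimated directly — relative risk is not valid here. The odds ratio is the appropriate measure.
OR = (a·d)/(b·c) = (64 × 420) / (820 × 264) = 26880 / 216480 = 0.12417

0.124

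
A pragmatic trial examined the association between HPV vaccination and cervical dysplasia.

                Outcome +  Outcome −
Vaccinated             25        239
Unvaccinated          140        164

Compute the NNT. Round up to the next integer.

3

Risk in treated group = 25/264 = 0.09470; risk in control = 140/304 = 0.46053.
Absolute risk reduction = 0.46053 − 0.09470 = 0.36583
NNT = 1 / ARR = 1 / 0.36583 = 2.734 → round up → 3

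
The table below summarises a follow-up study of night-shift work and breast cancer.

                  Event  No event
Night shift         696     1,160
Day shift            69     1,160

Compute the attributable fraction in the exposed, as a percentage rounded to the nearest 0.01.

85.03

Cells: a = 696, b = 1160, c = 69, d = 1160.
Risk in exposed = 696/1856 = 0.37500; risk in unexposed = 69/1229 = 0.05614.
RR = 0.37500/0.05614 = 6.67935
AR% = (RR − 1)/RR × 100 = (6.67935 − 1)/6.67935 × 100 = 85.0285%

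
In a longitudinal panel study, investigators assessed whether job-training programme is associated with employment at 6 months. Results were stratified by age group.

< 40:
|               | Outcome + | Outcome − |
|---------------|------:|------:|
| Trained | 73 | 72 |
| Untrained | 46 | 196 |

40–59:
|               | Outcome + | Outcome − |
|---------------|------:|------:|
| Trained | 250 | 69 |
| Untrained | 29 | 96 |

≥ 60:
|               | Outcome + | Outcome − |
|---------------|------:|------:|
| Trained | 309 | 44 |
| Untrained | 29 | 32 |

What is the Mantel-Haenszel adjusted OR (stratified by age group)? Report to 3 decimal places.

OR_MH = Σ(aᵢdᵢ/nᵢ) / Σ(bᵢcᵢ/nᵢ), where nᵢ is the stratum total.
Stratum 1 (< 40): n = 387; a·d/n = 73·196/387 = 36.9716; b·c/n = 72·46/387 = 8.5581
Stratum 2 (40–59): n = 444; a·d/n = 250·96/444 = 54.0541; b·c/n = 69·29/444 = 4.5068
Stratum 3 (≥ 60): n = 414; a·d/n = 309·32/414 = 23.8841; b·c/n = 44·29/414 = 3.0821
OR_MH = (36.9716 + 54.0541 + 23.8841) / (8.5581 + 4.5068 + 3.0821) = 114.9097 / 16.1470 = 7.11646

7.116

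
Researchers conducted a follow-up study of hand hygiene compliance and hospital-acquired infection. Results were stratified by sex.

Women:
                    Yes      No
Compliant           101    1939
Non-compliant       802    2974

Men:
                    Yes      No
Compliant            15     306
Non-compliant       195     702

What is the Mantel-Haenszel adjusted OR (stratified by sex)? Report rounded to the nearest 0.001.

OR_MH = Σ(aᵢdᵢ/nᵢ) / Σ(bᵢcᵢ/nᵢ), where nᵢ is the stratum total.
Stratum 1 (Women): n = 5816; a·d/n = 101·2974/5816 = 51.6461; b·c/n = 1939·802/5816 = 267.3793
Stratum 2 (Men): n = 1218; a·d/n = 15·702/1218 = 8.6453; b·c/n = 306·195/1218 = 48.9901
OR_MH = (51.6461 + 8.6453) / (267.3793 + 48.9901) = 60.2915 / 316.3694 = 0.19057

0.191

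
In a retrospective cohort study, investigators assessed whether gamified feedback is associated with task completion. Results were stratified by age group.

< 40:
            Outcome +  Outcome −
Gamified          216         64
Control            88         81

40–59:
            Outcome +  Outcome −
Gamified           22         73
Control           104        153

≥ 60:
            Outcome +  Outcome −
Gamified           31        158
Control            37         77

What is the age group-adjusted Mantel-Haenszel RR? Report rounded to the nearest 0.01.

1.03

RR_MH = Σ(aᵢ·n₀ᵢ/nᵢ) / Σ(cᵢ·n₁ᵢ/nᵢ), with n₁ᵢ = aᵢ+bᵢ (exposed), n₀ᵢ = cᵢ+dᵢ (unexposed), nᵢ = n₁ᵢ+n₀ᵢ.
Stratum 1 (< 40): n₁ = 280, n₀ = 169, n = 449; a·n₀/n = 216·169/449 = 81.3007; c·n₁/n = 88·280/449 = 54.8775
Stratum 2 (40–59): n₁ = 95, n₀ = 257, n = 352; a·n₀/n = 22·257/352 = 16.0625; c·n₁/n = 104·95/352 = 28.0682
Stratum 3 (≥ 60): n₁ = 189, n₀ = 114, n = 303; a·n₀/n = 31·114/303 = 11.6634; c·n₁/n = 37·189/303 = 23.0792
RR_MH = (81.3007 + 16.0625 + 11.6634) / (54.8775 + 28.0682 + 23.0792) = 109.0265 / 106.0249 = 1.02831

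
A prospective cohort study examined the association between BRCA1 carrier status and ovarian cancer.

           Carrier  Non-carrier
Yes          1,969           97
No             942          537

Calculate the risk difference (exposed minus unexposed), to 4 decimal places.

0.5234

Reading the table with exposure as columns: a = 1969 (Carrier, case), b = 942 (Carrier, non-case), c = 97 (Non-carrier, case), d = 537.
Risk in exposed = 1969/2911 = 0.676400; risk in unexposed = 97/634 = 0.152997.
Risk difference = 0.676400 − 0.152997 = 0.523403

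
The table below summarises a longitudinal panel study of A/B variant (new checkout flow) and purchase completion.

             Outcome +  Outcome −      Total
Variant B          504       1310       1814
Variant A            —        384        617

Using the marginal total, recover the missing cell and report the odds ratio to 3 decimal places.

The missing cell is in the unexposed row: 617 − 384 = 233.
So a = 504, b = 1310, c = 233, d = 384.
OR = (a·d)/(b·c) = (504 × 384) / (1310 × 233) = 193536 / 305230 = 0.63407

0.634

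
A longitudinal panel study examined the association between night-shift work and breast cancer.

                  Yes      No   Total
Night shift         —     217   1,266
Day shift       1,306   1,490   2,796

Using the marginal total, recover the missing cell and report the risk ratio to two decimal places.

1.77

The missing cell is in the exposed row: 1266 − 217 = 1049.
So a = 1049, b = 217, c = 1306, d = 1490.
RR = [a/(a+b)] / [c/(c+d)] = (1049/1266) / (1306/2796) = 0.82859/0.46710 = 1.77393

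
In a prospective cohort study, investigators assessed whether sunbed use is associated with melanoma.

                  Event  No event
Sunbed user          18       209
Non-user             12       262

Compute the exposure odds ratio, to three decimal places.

1.880

Cells: a = 18, b = 209, c = 12, d = 262.
OR = (a·d)/(b·c) = (18 × 262) / (209 × 12) = 4716 / 2508 = 1.88038
The odds of melanoma are about 1.88 times as high in the sunbed user group.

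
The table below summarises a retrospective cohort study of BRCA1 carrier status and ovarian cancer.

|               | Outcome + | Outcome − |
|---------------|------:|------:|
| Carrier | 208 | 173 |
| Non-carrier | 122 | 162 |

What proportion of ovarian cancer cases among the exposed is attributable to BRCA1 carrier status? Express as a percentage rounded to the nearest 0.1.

21.3

Cells: a = 208, b = 173, c = 122, d = 162.
Risk in exposed = 208/381 = 0.54593; risk in unexposed = 122/284 = 0.42958.
RR = 0.54593/0.42958 = 1.27086
AR% = (RR − 1)/RR × 100 = (1.27086 − 1)/1.27086 × 100 = 21.3130%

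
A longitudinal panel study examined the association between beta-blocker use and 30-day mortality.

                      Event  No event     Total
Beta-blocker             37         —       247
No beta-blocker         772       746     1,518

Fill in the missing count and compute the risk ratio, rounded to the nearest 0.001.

0.295

The missing cell is in the exposed row: 247 − 37 = 210.
So a = 37, b = 210, c = 772, d = 746.
RR = [a/(a+b)] / [c/(c+d)] = (37/247) / (772/1518) = 0.14980/0.50856 = 0.29455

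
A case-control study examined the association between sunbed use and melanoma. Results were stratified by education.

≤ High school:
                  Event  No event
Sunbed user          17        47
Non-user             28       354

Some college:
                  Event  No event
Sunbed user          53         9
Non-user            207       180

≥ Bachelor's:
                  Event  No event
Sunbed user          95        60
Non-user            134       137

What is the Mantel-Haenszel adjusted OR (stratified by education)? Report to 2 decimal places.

2.51

OR_MH = Σ(aᵢdᵢ/nᵢ) / Σ(bᵢcᵢ/nᵢ), where nᵢ is the stratum total.
Stratum 1 (≤ High school): n = 446; a·d/n = 17·354/446 = 13.4933; b·c/n = 47·28/446 = 2.9507
Stratum 2 (Some college): n = 449; a·d/n = 53·180/449 = 21.2472; b·c/n = 9·207/449 = 4.1492
Stratum 3 (≥ Bachelor's): n = 426; a·d/n = 95·137/426 = 30.5516; b·c/n = 60·134/426 = 18.8732
OR_MH = (13.4933 + 21.2472 + 30.5516) / (2.9507 + 4.1492 + 18.8732) = 65.2921 / 25.9731 = 2.51383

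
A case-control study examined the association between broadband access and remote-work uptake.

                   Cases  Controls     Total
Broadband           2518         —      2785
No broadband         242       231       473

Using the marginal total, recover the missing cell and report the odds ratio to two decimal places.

The missing cell is in the exposed row: 2785 − 2518 = 267.
So a = 2518, b = 267, c = 242, d = 231.
OR = (a·d)/(b·c) = (2518 × 231) / (267 × 242) = 581658 / 64614 = 9.00204

9.00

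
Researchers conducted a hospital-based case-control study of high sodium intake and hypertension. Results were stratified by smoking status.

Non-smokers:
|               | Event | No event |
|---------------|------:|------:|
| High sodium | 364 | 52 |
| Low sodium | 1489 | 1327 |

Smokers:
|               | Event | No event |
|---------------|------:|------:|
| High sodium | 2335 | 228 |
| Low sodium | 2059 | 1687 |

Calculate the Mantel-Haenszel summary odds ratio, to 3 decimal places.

7.867

OR_MH = Σ(aᵢdᵢ/nᵢ) / Σ(bᵢcᵢ/nᵢ), where nᵢ is the stratum total.
Stratum 1 (Non-smokers): n = 3232; a·d/n = 364·1327/3232 = 149.4517; b·c/n = 52·1489/3232 = 23.9567
Stratum 2 (Smokers): n = 6309; a·d/n = 2335·1687/6309 = 624.3692; b·c/n = 228·2059/6309 = 74.4099
OR_MH = (149.4517 + 624.3692) / (23.9567 + 74.4099) = 773.8209 / 98.3666 = 7.86671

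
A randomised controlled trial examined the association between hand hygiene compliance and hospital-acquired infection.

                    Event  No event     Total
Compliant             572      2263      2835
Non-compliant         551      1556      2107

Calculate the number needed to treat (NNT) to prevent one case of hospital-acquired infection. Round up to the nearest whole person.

17

Risk in treated group = 572/2835 = 0.20176; risk in control = 551/2107 = 0.26151.
Absolute risk reduction = 0.26151 − 0.20176 = 0.05975
NNT = 1 / ARR = 1 / 0.05975 = 16.738 → round up → 17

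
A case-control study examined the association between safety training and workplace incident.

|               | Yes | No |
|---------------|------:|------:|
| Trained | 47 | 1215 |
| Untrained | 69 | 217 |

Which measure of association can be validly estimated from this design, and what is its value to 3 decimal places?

Cells: a = 47, b = 1215, c = 69, d = 217.
This is a case-control study: participants were sampled on outcome status, so risks in the source population cannot be estimated directly — relative risk is not valid here. The odds ratio is the appropriate measure.
OR = (a·d)/(b·c) = (47 × 217) / (1215 × 69) = 10199 / 83835 = 0.12166

0.122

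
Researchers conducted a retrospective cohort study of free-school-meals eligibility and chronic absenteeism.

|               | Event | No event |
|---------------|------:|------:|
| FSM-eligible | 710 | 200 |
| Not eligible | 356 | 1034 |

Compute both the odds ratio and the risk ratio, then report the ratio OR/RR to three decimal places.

3.385

Cells: a = 710, b = 200, c = 356, d = 1034.
OR = (710·1034)/(200·356) = 734140/71200 = 10.31096
Risk in exposed = 710/910 = 0.78022; risk in unexposed = 356/1390 = 0.25612; RR = 3.04636
OR/RR = 10.31096 / 3.04636 = 3.38468
The outcome is not rare, so the OR lies further from 1 than the RR.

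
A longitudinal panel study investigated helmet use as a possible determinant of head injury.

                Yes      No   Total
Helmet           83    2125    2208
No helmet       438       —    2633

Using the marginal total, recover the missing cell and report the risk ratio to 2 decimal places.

The missing cell is in the unexposed row: 2633 − 438 = 2195.
So a = 83, b = 2125, c = 438, d = 2195.
RR = [a/(a+b)] / [c/(c+d)] = (83/2208) / (438/2633) = 0.03759/0.16635 = 0.22597

0.23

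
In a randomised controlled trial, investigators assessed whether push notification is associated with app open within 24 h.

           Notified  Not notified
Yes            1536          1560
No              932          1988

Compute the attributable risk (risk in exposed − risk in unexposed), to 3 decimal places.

0.183

Reading the table with exposure as columns: a = 1536 (Notified, case), b = 932 (Notified, non-case), c = 1560 (Not notified, case), d = 1988.
Risk in exposed = 1536/2468 = 0.622366; risk in unexposed = 1560/3548 = 0.439684.
Risk difference = 0.622366 − 0.439684 = 0.182682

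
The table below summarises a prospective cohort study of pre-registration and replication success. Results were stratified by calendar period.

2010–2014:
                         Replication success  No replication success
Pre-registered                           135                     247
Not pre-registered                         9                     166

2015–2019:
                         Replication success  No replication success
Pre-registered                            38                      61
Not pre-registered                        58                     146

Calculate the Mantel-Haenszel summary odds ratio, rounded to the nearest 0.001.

3.737

OR_MH = Σ(aᵢdᵢ/nᵢ) / Σ(bᵢcᵢ/nᵢ), where nᵢ is the stratum total.
Stratum 1 (2010–2014): n = 557; a·d/n = 135·166/557 = 40.2334; b·c/n = 247·9/557 = 3.9910
Stratum 2 (2015–2019): n = 303; a·d/n = 38·146/303 = 18.3102; b·c/n = 61·58/303 = 11.6766
OR_MH = (40.2334 + 18.3102) / (3.9910 + 11.6766) = 58.5436 / 15.6676 = 3.73661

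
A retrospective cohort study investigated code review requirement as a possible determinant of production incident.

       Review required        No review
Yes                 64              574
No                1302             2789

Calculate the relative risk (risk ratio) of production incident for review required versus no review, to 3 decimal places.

Reading the table with exposure as columns: a = 64 (Review required, case), b = 1302 (Review required, non-case), c = 574 (No review, case), d = 2789.
Risk in exposed = 64/1366 = 0.04685; risk in unexposed = 574/3363 = 0.17068.
RR = 0.04685 / 0.17068 = 0.27450
The risk is 73% lower among the exposed than among the unexposed.

0.275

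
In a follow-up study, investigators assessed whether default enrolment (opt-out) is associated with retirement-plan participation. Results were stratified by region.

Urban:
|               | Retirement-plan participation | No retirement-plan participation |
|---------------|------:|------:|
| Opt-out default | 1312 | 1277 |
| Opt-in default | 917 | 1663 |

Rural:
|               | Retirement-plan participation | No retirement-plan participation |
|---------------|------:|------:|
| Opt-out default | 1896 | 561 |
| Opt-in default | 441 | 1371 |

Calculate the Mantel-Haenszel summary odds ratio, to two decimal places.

3.62

OR_MH = Σ(aᵢdᵢ/nᵢ) / Σ(bᵢcᵢ/nᵢ), where nᵢ is the stratum total.
Stratum 1 (Urban): n = 5169; a·d/n = 1312·1663/5169 = 422.1041; b·c/n = 1277·917/5169 = 226.5446
Stratum 2 (Rural): n = 4269; a·d/n = 1896·1371/4269 = 608.9051; b·c/n = 561·441/4269 = 57.9529
OR_MH = (422.1041 + 608.9051) / (226.5446 + 57.9529) = 1031.0092 / 284.4975 = 3.62397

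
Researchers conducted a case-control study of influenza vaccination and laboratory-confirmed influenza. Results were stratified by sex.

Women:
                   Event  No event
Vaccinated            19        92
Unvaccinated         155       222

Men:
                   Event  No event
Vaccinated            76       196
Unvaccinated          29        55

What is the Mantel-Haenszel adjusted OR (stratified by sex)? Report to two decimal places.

OR_MH = Σ(aᵢdᵢ/nᵢ) / Σ(bᵢcᵢ/nᵢ), where nᵢ is the stratum total.
Stratum 1 (Women): n = 488; a·d/n = 19·222/488 = 8.6434; b·c/n = 92·155/488 = 29.2213
Stratum 2 (Men): n = 356; a·d/n = 76·55/356 = 11.7416; b·c/n = 196·29/356 = 15.9663
OR_MH = (8.6434 + 11.7416) / (29.2213 + 15.9663) = 20.3850 / 45.1876 = 0.45112

0.45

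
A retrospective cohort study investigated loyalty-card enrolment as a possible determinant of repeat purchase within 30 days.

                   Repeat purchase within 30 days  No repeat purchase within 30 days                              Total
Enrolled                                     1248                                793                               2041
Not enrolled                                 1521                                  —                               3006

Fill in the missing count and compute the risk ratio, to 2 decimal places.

The missing cell is in the unexposed row: 3006 − 1521 = 1485.
So a = 1248, b = 793, c = 1521, d = 1485.
RR = [a/(a+b)] / [c/(c+d)] = (1248/2041) / (1521/3006) = 0.61146/0.50599 = 1.20846

1.21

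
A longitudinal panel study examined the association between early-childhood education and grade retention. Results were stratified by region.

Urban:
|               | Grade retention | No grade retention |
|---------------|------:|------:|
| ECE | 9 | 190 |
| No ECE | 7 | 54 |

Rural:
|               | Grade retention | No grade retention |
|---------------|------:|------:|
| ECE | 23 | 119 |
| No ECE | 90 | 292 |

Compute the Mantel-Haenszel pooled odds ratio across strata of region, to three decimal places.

OR_MH = Σ(aᵢdᵢ/nᵢ) / Σ(bᵢcᵢ/nᵢ), where nᵢ is the stratum total.
Stratum 1 (Urban): n = 260; a·d/n = 9·54/260 = 1.8692; b·c/n = 190·7/260 = 5.1154
Stratum 2 (Rural): n = 524; a·d/n = 23·292/524 = 12.8168; b·c/n = 119·90/524 = 20.4389
OR_MH = (1.8692 + 12.8168) / (5.1154 + 20.4389) = 14.6860 / 25.5543 = 0.57470

0.575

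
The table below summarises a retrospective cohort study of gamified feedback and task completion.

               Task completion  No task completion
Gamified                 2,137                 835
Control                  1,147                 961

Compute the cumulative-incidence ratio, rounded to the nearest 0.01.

1.32

Cells: a = 2137, b = 835, c = 1147, d = 961.
Risk in exposed = 2137/2972 = 0.71904; risk in unexposed = 1147/2108 = 0.54412.
RR = 0.71904 / 0.54412 = 1.32149
The risk among the exposed is 1.32 times that among the unexposed.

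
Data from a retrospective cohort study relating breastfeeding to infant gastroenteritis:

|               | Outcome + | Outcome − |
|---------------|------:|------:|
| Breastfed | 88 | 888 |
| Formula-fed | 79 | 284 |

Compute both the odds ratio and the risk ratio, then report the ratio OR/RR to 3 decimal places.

0.860

Cells: a = 88, b = 888, c = 79, d = 284.
OR = (88·284)/(888·79) = 24992/70152 = 0.35625
Risk in exposed = 88/976 = 0.09016; risk in unexposed = 79/363 = 0.21763; RR = 0.41430
OR/RR = 0.35625 / 0.41430 = 0.85990
The outcome is not rare, so the OR lies further from 1 than the RR.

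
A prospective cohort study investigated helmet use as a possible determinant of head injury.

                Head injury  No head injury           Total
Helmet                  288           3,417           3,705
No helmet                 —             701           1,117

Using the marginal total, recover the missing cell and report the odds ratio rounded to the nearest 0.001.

0.142

The missing cell is in the unexposed row: 1117 − 701 = 416.
So a = 288, b = 3417, c = 416, d = 701.
OR = (a·d)/(b·c) = (288 × 701) / (3417 × 416) = 201888 / 1421472 = 0.14203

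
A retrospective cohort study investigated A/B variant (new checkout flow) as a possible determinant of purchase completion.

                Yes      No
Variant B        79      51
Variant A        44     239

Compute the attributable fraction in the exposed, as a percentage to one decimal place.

74.4

Cells: a = 79, b = 51, c = 44, d = 239.
Risk in exposed = 79/130 = 0.60769; risk in unexposed = 44/283 = 0.15548.
RR = 0.60769/0.15548 = 3.90857
AR% = (RR − 1)/RR × 100 = (3.90857 − 1)/3.90857 × 100 = 74.4152%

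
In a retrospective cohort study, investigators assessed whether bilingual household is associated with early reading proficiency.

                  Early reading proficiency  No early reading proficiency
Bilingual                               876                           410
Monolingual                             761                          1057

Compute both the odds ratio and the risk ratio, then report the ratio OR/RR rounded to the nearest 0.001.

1.824

Cells: a = 876, b = 410, c = 761, d = 1057.
OR = (876·1057)/(410·761) = 925932/312010 = 2.96764
Risk in exposed = 876/1286 = 0.68118; risk in unexposed = 761/1818 = 0.41859; RR = 1.62732
OR/RR = 2.96764 / 1.62732 = 1.82364
The outcome is not rare, so the OR lies further from 1 than the RR.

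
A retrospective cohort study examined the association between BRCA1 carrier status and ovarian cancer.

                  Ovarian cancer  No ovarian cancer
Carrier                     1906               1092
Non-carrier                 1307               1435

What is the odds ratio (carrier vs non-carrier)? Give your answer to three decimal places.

Cells: a = 1906, b = 1092, c = 1307, d = 1435.
OR = (a·d)/(b·c) = (1906 × 1435) / (1092 × 1307) = 2735110 / 1427244 = 1.91636
The odds of ovarian cancer are about 1.92 times as high in the carrier group.

1.916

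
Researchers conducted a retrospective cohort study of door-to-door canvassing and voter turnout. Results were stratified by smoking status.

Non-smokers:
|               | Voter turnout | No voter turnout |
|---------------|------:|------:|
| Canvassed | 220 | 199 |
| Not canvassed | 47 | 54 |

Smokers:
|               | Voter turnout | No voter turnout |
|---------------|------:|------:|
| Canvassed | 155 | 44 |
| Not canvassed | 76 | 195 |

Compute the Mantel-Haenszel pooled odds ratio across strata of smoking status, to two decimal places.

3.47

OR_MH = Σ(aᵢdᵢ/nᵢ) / Σ(bᵢcᵢ/nᵢ), where nᵢ is the stratum total.
Stratum 1 (Non-smokers): n = 520; a·d/n = 220·54/520 = 22.8462; b·c/n = 199·47/520 = 17.9865
Stratum 2 (Smokers): n = 470; a·d/n = 155·195/470 = 64.3085; b·c/n = 44·76/470 = 7.1149
OR_MH = (22.8462 + 64.3085) / (17.9865 + 7.1149) = 87.1547 / 25.1014 = 3.47210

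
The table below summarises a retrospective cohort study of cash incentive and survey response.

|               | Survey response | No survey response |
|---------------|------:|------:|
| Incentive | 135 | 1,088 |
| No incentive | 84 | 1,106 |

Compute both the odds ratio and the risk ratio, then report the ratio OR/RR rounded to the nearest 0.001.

Cells: a = 135, b = 1088, c = 84, d = 1106.
OR = (135·1106)/(1088·84) = 149310/91392 = 1.63373
Risk in exposed = 135/1223 = 0.11038; risk in unexposed = 84/1190 = 0.07059; RR = 1.56378
OR/RR = 1.63373 / 1.56378 = 1.04473
The outcome is not rare, so the OR lies further from 1 than the RR.

1.045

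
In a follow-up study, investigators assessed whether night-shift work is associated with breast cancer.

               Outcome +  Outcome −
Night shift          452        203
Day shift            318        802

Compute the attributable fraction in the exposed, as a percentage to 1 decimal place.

Cells: a = 452, b = 203, c = 318, d = 802.
Risk in exposed = 452/655 = 0.69008; risk in unexposed = 318/1120 = 0.28393.
RR = 0.69008/0.28393 = 2.43046
AR% = (RR − 1)/RR × 100 = (2.43046 − 1)/2.43046 × 100 = 58.8555%

58.9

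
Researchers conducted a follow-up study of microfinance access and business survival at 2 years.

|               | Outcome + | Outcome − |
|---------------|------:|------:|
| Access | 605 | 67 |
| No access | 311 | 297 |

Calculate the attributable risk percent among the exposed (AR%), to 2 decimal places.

43.18

Cells: a = 605, b = 67, c = 311, d = 297.
Risk in exposed = 605/672 = 0.90030; risk in unexposed = 311/608 = 0.51151.
RR = 0.90030/0.51151 = 1.76007
AR% = (RR − 1)/RR × 100 = (1.76007 − 1)/1.76007 × 100 = 43.1840%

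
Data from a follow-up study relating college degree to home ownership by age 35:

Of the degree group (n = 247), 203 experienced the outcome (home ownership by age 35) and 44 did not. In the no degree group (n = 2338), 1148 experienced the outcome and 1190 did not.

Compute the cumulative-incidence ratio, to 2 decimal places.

From the description: a = 203, b = 44, c = 1148, d = 1190.
Risk in exposed = 203/247 = 0.82186; risk in unexposed = 1148/2338 = 0.49102.
RR = 0.82186 / 0.49102 = 1.67379
The risk among the exposed is 1.67 times that among the unexposed.

1.67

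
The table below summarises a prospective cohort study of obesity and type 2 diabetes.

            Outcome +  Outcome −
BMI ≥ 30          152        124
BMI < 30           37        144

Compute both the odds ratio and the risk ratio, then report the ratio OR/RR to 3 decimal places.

1.771

Cells: a = 152, b = 124, c = 37, d = 144.
OR = (152·144)/(124·37) = 21888/4588 = 4.77071
Risk in exposed = 152/276 = 0.55072; risk in unexposed = 37/181 = 0.20442; RR = 2.69409
OR/RR = 4.77071 / 2.69409 = 1.77081
The outcome is not rare, so the OR lies further from 1 than the RR.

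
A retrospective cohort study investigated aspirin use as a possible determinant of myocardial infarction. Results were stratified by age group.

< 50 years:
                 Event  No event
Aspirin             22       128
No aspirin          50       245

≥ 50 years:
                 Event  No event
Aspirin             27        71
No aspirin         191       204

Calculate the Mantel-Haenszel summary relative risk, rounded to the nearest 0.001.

RR_MH = Σ(aᵢ·n₀ᵢ/nᵢ) / Σ(cᵢ·n₁ᵢ/nᵢ), with n₁ᵢ = aᵢ+bᵢ (exposed), n₀ᵢ = cᵢ+dᵢ (unexposed), nᵢ = n₁ᵢ+n₀ᵢ.
Stratum 1 (< 50 years): n₁ = 150, n₀ = 295, n = 445; a·n₀/n = 22·295/445 = 14.5843; c·n₁/n = 50·150/445 = 16.8539
Stratum 2 (≥ 50 years): n₁ = 98, n₀ = 395, n = 493; a·n₀/n = 27·395/493 = 21.6329; c·n₁/n = 191·98/493 = 37.9675
RR_MH = (14.5843 + 21.6329) / (16.8539 + 37.9675) = 36.2171 / 54.8215 = 0.66064

0.661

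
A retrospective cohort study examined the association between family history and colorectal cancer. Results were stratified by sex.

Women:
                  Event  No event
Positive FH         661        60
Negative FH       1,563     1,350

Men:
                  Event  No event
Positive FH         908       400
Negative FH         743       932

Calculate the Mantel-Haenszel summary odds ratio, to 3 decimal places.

OR_MH = Σ(aᵢdᵢ/nᵢ) / Σ(bᵢcᵢ/nᵢ), where nᵢ is the stratum total.
Stratum 1 (Women): n = 3634; a·d/n = 661·1350/3634 = 245.5559; b·c/n = 60·1563/3634 = 25.8063
Stratum 2 (Men): n = 2983; a·d/n = 908·932/2983 = 283.6929; b·c/n = 400·743/2983 = 99.6312
OR_MH = (245.5559 + 283.6929) / (25.8063 + 99.6312) = 529.2488 / 125.4375 = 4.21922

4.219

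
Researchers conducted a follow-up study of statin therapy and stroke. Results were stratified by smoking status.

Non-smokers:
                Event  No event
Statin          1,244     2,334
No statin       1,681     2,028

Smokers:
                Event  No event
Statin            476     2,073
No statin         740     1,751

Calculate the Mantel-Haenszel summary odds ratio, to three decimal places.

OR_MH = Σ(aᵢdᵢ/nᵢ) / Σ(bᵢcᵢ/nᵢ), where nᵢ is the stratum total.
Stratum 1 (Non-smokers): n = 7287; a·d/n = 1244·2028/7287 = 346.2100; b·c/n = 2334·1681/7287 = 538.4183
Stratum 2 (Smokers): n = 5040; a·d/n = 476·1751/5040 = 165.3722; b·c/n = 2073·740/5040 = 304.3690
OR_MH = (346.2100 + 165.3722) / (538.4183 + 304.3690) = 511.5822 / 842.7873 = 0.60701

0.607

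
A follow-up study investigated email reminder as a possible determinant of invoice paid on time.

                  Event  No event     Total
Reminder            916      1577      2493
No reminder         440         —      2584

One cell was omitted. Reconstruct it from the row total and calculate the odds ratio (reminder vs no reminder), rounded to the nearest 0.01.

The missing cell is in the unexposed row: 2584 − 440 = 2144.
So a = 916, b = 1577, c = 440, d = 2144.
OR = (a·d)/(b·c) = (916 × 2144) / (1577 × 440) = 1963904 / 693880 = 2.83032

2.83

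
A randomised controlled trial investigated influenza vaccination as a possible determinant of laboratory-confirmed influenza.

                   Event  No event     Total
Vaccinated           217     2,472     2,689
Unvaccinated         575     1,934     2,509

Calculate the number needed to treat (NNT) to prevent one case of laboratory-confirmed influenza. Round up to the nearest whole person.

7

Risk in treated group = 217/2689 = 0.08070; risk in control = 575/2509 = 0.22917.
Absolute risk reduction = 0.22917 − 0.08070 = 0.14848
NNT = 1 / ARR = 1 / 0.14848 = 6.735 → round up → 7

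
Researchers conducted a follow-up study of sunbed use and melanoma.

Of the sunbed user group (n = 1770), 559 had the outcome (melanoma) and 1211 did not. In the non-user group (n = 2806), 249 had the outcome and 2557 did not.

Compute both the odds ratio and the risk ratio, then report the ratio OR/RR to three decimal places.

From the description: a = 559, b = 1211, c = 249, d = 2557.
OR = (559·2557)/(1211·249) = 1429363/301539 = 4.74023
Risk in exposed = 559/1770 = 0.31582; risk in unexposed = 249/2806 = 0.08874; RR = 3.55899
OR/RR = 4.74023 / 3.55899 = 1.33190
The outcome is not rare, so the OR lies further from 1 than the RR.

1.332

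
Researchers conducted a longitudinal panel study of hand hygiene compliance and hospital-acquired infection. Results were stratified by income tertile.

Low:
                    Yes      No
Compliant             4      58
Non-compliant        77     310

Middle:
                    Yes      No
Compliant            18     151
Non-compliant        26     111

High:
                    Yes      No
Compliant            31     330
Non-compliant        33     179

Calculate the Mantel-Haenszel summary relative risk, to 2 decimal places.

0.50

RR_MH = Σ(aᵢ·n₀ᵢ/nᵢ) / Σ(cᵢ·n₁ᵢ/nᵢ), with n₁ᵢ = aᵢ+bᵢ (exposed), n₀ᵢ = cᵢ+dᵢ (unexposed), nᵢ = n₁ᵢ+n₀ᵢ.
Stratum 1 (Low): n₁ = 62, n₀ = 387, n = 449; a·n₀/n = 4·387/449 = 3.4477; c·n₁/n = 77·62/449 = 10.6325
Stratum 2 (Middle): n₁ = 169, n₀ = 137, n = 306; a·n₀/n = 18·137/306 = 8.0588; c·n₁/n = 26·169/306 = 14.3595
Stratum 3 (High): n₁ = 361, n₀ = 212, n = 573; a·n₀/n = 31·212/573 = 11.4695; c·n₁/n = 33·361/573 = 20.7906
RR_MH = (3.4477 + 8.0588 + 11.4695) / (10.6325 + 14.3595 + 20.7906) = 22.9759 / 45.7826 = 0.50185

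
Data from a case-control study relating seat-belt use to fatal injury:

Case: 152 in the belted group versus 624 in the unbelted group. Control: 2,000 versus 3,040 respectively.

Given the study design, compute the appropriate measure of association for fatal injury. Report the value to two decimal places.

0.37

From the description: a = 152, b = 2000, c = 624, d = 3040.
This is a case-control study: participants were sampled on outcome status, so risks in the source population cannot be estimated directly — relative risk is not valid here. The odds ratio is the appropriate measure.
OR = (a·d)/(b·c) = (152 × 3040) / (2000 × 624) = 462080 / 1248000 = 0.37026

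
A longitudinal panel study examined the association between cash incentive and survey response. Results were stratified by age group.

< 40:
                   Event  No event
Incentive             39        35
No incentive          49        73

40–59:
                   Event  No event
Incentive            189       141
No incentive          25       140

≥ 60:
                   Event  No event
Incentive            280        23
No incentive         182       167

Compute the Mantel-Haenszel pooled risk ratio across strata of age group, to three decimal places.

1.980

RR_MH = Σ(aᵢ·n₀ᵢ/nᵢ) / Σ(cᵢ·n₁ᵢ/nᵢ), with n₁ᵢ = aᵢ+bᵢ (exposed), n₀ᵢ = cᵢ+dᵢ (unexposed), nᵢ = n₁ᵢ+n₀ᵢ.
Stratum 1 (< 40): n₁ = 74, n₀ = 122, n = 196; a·n₀/n = 39·122/196 = 24.2755; c·n₁/n = 49·74/196 = 18.5000
Stratum 2 (40–59): n₁ = 330, n₀ = 165, n = 495; a·n₀/n = 189·165/495 = 63.0000; c·n₁/n = 25·330/495 = 16.6667
Stratum 3 (≥ 60): n₁ = 303, n₀ = 349, n = 652; a·n₀/n = 280·349/652 = 149.8773; c·n₁/n = 182·303/652 = 84.5798
RR_MH = (24.2755 + 63.0000 + 149.8773) / (18.5000 + 16.6667 + 84.5798) = 237.1528 / 119.7464 = 1.98046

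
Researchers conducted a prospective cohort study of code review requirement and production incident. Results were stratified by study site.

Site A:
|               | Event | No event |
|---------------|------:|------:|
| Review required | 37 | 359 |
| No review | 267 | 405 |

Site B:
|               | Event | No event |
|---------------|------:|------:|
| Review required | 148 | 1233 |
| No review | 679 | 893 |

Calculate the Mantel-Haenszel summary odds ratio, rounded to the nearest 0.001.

OR_MH = Σ(aᵢdᵢ/nᵢ) / Σ(bᵢcᵢ/nᵢ), where nᵢ is the stratum total.
Stratum 1 (Site A): n = 1068; a·d/n = 37·405/1068 = 14.0309; b·c/n = 359·267/1068 = 89.7500
Stratum 2 (Site B): n = 2953; a·d/n = 148·893/2953 = 44.7558; b·c/n = 1233·679/2953 = 283.5107
OR_MH = (14.0309 + 44.7558) / (89.7500 + 283.5107) = 58.7867 / 373.2607 = 0.15750

0.157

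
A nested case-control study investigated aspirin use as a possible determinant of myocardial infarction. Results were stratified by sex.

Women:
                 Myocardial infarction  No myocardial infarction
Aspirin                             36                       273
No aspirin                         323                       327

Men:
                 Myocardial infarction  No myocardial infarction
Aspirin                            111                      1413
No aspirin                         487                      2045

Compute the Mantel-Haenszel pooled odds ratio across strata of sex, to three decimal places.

0.261

OR_MH = Σ(aᵢdᵢ/nᵢ) / Σ(bᵢcᵢ/nᵢ), where nᵢ is the stratum total.
Stratum 1 (Women): n = 959; a·d/n = 36·327/959 = 12.2753; b·c/n = 273·323/959 = 91.9489
Stratum 2 (Men): n = 4056; a·d/n = 111·2045/4056 = 55.9652; b·c/n = 1413·487/4056 = 169.6575
OR_MH = (12.2753 + 55.9652) / (91.9489 + 169.6575) = 68.2405 / 261.6064 = 0.26085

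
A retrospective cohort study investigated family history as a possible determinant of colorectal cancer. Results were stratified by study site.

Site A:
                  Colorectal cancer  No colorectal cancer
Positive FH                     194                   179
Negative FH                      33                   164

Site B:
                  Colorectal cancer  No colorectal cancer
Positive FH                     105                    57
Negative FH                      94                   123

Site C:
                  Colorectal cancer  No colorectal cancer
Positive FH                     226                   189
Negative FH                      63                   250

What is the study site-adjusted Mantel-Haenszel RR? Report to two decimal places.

2.30

RR_MH = Σ(aᵢ·n₀ᵢ/nᵢ) / Σ(cᵢ·n₁ᵢ/nᵢ), with n₁ᵢ = aᵢ+bᵢ (exposed), n₀ᵢ = cᵢ+dᵢ (unexposed), nᵢ = n₁ᵢ+n₀ᵢ.
Stratum 1 (Site A): n₁ = 373, n₀ = 197, n = 570; a·n₀/n = 194·197/570 = 67.0491; c·n₁/n = 33·373/570 = 21.5947
Stratum 2 (Site B): n₁ = 162, n₀ = 217, n = 379; a·n₀/n = 105·217/379 = 60.1187; c·n₁/n = 94·162/379 = 40.1794
Stratum 3 (Site C): n₁ = 415, n₀ = 313, n = 728; a·n₀/n = 226·313/728 = 97.1676; c·n₁/n = 63·415/728 = 35.9135
RR_MH = (67.0491 + 60.1187 + 97.1676) / (21.5947 + 40.1794 + 35.9135) = 224.3354 / 97.6876 = 2.29646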